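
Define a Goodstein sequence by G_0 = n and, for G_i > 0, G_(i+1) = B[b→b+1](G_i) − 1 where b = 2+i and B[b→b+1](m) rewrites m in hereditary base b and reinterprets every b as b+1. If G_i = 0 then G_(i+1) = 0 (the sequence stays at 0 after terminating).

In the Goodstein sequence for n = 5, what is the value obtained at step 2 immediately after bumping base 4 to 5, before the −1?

468

i=0: 5 = 2^2 + 1 (b=2); 2→3: 3^3 + 1 = 28; 28−1 = 27
i=1: 27 = 3^3 (b=3); 3→4: 4^4 = 256; 256−1 = 255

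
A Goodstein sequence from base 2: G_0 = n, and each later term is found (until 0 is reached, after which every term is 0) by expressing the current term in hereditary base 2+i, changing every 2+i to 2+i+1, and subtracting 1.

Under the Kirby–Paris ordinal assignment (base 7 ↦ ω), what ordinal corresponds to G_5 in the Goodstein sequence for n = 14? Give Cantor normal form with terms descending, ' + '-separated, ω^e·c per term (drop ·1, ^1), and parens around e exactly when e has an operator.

ω^(ω + 1) + ω^5·5 + ω^4·5 + ω^3·5 + ω^2·5 + ω·5 + 4

step 0: 14 = 2^(2 + 1) + 2^2 + 2; sub 3 for 2: 3^(3 + 1) + 3^3 + 3; = 111; G_1 = 111−1 = 110
step 1: 110 = 3^(3 + 1) + 3^3 + 2; sub 4 for 3: 4^(4 + 1) + 4^4 + 2; = 1282; G_2 = 1282−1 = 1281
step 2: 1281 = 4^(4 + 1) + 4^4 + 1; sub 5 for 4: 5^(5 + 1) + 5^5 + 1; = 18751; G_3 = 18751−1 = 18750
step 3: 18750 = 5^(5 + 1) + 5^5; sub 6 for 5: 6^(6 + 1) + 6^6; = 326592; G_4 = 326592−1 = 326591
step 4: 326591 = 6^(6 + 1) + 5·6^5 + 5·6^4 + 5·6^3 + 5·6^2 + 5·6 + 5; sub 7 for 6: 7^(7 + 1) + 5·7^5 + 5·7^4 + 5·7^3 + 5·7^2 + 5·7 + 5; = 5862841; G_5 = 5862841−1 = 5862840
step 5: 5862840 = 7^(7 + 1) + 5·7^5 + 5·7^4 + 5·7^3 + 5·7^2 + 5·7 + 4; sub 8 for 7: 8^(8 + 1) + 5·8^5 + 5·8^4 + 5·8^3 + 5·8^2 + 5·8 + 4; = 134404972; G_6 = 134404972−1 = 134404971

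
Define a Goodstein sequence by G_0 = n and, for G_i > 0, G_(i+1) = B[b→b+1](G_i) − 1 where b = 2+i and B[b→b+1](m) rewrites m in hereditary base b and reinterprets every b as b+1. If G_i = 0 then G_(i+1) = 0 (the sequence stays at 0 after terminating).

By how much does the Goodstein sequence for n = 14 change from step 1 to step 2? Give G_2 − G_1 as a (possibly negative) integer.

1171

[0] 14 ≡ 2^(2 + 1) + 2^2 + 2 (base 2). Lift 3: 111. −1: 110.
[1] 110 ≡ 3^(3 + 1) + 3^3 + 2 (base 3). Lift 4: 1282. −1: 1281.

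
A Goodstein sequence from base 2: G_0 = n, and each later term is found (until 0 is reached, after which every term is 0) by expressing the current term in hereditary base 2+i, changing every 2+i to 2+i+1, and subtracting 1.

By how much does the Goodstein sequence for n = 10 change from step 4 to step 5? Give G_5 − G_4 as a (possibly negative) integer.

i=0: 10 = 2^(2 + 1) + 2 (b=2); 2→3: 3^(3 + 1) + 3 = 84; 84−1 = 83
i=1: 83 = 3^(3 + 1) + 2 (b=3); 3→4: 4^(4 + 1) + 2 = 1026; 1026−1 = 1025
i=2: 1025 = 4^(4 + 1) + 1 (b=4); 4→5: 5^(5 + 1) + 1 = 15626; 15626−1 = 15625
i=3: 15625 = 5^(5 + 1) (b=5); 5→6: 6^(6 + 1) = 279936; 279936−1 = 279935
i=4: 279935 = 5·6^6 + 5·6^5 + 5·6^4 + 5·6^3 + 5·6^2 + 5·6 + 5 (b=6); 6→7: 5·7^7 + 5·7^5 + 5·7^4 + 5·7^3 + 5·7^2 + 5·7 + 5 = 4215755; 4215755−1 = 4215754

3935819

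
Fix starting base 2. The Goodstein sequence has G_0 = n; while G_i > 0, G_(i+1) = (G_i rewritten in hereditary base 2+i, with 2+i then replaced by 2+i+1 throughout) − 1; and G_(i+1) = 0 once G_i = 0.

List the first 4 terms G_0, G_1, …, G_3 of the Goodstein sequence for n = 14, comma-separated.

step 0: 14 = 2^(2 + 1) + 2^2 + 2; sub 3 for 2: 3^(3 + 1) + 3^3 + 3; = 111; G_1 = 111−1 = 110
step 1: 110 = 3^(3 + 1) + 3^3 + 2; sub 4 for 3: 4^(4 + 1) + 4^4 + 2; = 1282; G_2 = 1282−1 = 1281
step 2: 1281 = 4^(4 + 1) + 4^4 + 1; sub 5 for 4: 5^(5 + 1) + 5^5 + 1; = 18751; G_3 = 18751−1 = 18750

14, 110, 1281, 18750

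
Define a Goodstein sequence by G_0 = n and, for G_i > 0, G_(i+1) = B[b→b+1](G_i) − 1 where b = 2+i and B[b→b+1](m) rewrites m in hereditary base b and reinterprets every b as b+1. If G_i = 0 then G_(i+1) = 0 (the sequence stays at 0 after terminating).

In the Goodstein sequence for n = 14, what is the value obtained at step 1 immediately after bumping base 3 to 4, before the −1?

i=0: 14 = 2^(2 + 1) + 2^2 + 2 (b=2); 2→3: 3^(3 + 1) + 3^3 + 3 = 111; 111−1 = 110
i=1: 110 = 3^(3 + 1) + 3^3 + 2 (b=3); 3→4: 4^(4 + 1) + 4^4 + 2 = 1282; 1282−1 = 1281

1282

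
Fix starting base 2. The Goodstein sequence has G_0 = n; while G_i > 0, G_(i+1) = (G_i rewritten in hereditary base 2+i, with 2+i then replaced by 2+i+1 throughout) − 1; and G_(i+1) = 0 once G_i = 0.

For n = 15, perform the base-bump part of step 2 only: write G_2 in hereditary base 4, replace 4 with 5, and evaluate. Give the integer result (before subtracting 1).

18753

[0] 15 ≡ 2^(2 + 1) + 2^2 + 2 + 1 (base 2). Lift 3: 112. −1: 111.
[1] 111 ≡ 3^(3 + 1) + 3^3 + 3 (base 3). Lift 4: 1284. −1: 1283.
[2] 1283 ≡ 4^(4 + 1) + 4^4 + 3 (base 4). Lift 5: 18753. −1: 18752.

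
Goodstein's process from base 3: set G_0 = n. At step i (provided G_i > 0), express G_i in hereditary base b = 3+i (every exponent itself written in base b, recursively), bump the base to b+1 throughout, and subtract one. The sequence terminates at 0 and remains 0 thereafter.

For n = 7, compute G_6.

G_0=7  [base 3] 2·3 + 1  →[3↦4]→  2·4 + 1 = 9  −1 ⇒ G_1=8
G_1=8  [base 4] 2·4  →[4↦5]→  2·5 = 10  −1 ⇒ G_2=9
G_2=9  [base 5] 5 + 4  →[5↦6]→  6 + 4 = 10  −1 ⇒ G_3=9
G_3=9  [base 6] 6 + 3  →[6↦7]→  7 + 3 = 10  −1 ⇒ G_4=9
G_4=9  [base 7] 7 + 2  →[7↦8]→  8 + 2 = 10  −1 ⇒ G_5=9
G_5=9  [base 8] 8 + 1  →[8↦9]→  9 + 1 = 10  −1 ⇒ G_6=9

9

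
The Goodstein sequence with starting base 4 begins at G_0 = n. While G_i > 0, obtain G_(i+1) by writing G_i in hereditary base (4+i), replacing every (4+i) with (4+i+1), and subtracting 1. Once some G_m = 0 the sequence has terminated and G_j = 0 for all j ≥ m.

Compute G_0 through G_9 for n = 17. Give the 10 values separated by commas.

(0) 17|_4 = 4^2 + 1 ↦ 5^2 + 1|_5 = 26 ⇒ 25
(1) 25|_5 = 5^2 ↦ 6^2|_6 = 36 ⇒ 35
(2) 35|_6 = 5·6 + 5 ↦ 5·7 + 5|_7 = 40 ⇒ 39
(3) 39|_7 = 5·7 + 4 ↦ 5·8 + 4|_8 = 44 ⇒ 43
(4) 43|_8 = 5·8 + 3 ↦ 5·9 + 3|_9 = 48 ⇒ 47
(5) 47|_9 = 5·9 + 2 ↦ 5·10 + 2|_10 = 52 ⇒ 51
(6) 51|_10 = 5·10 + 1 ↦ 5·11 + 1|_11 = 56 ⇒ 55
(7) 55|_11 = 5·11 ↦ 5·12|_12 = 60 ⇒ 59
(8) 59|_12 = 4·12 + 11 ↦ 4·13 + 11|_13 = 63 ⇒ 62

17, 25, 35, 39, 43, 47, 51, 55, 59, 62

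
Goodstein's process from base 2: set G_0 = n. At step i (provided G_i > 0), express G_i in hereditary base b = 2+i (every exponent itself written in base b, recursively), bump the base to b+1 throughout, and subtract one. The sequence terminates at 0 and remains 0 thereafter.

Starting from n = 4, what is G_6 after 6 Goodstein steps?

4 —HB2→ 2^2 —bump→ 3^3 = 27 —(−1)→ 26
26 —HB3→ 2·3^2 + 2·3 + 2 —bump→ 2·4^2 + 2·4 + 2 = 42 —(−1)→ 41
41 —HB4→ 2·4^2 + 2·4 + 1 —bump→ 2·5^2 + 2·5 + 1 = 61 —(−1)→ 60
60 —HB5→ 2·5^2 + 2·5 —bump→ 2·6^2 + 2·6 = 84 —(−1)→ 83
83 —HB6→ 2·6^2 + 6 + 5 —bump→ 2·7^2 + 7 + 5 = 110 —(−1)→ 109
109 —HB7→ 2·7^2 + 7 + 4 —bump→ 2·8^2 + 8 + 4 = 140 —(−1)→ 139

139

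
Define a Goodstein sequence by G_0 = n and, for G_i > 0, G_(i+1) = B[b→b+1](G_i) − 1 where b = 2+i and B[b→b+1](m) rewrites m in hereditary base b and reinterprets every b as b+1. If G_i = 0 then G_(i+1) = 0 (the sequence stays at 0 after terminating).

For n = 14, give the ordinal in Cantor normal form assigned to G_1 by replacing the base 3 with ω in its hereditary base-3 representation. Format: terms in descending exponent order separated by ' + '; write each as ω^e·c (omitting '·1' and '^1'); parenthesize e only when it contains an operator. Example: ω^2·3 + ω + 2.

step 0: 14 = 2^(2 + 1) + 2^2 + 2; sub 3 for 2: 3^(3 + 1) + 3^3 + 3; = 111; G_1 = 111−1 = 110
step 1: 110 = 3^(3 + 1) + 3^3 + 2; sub 4 for 3: 4^(4 + 1) + 4^4 + 2; = 1282; G_2 = 1282−1 = 1281

ω^(ω + 1) + ω^ω + 2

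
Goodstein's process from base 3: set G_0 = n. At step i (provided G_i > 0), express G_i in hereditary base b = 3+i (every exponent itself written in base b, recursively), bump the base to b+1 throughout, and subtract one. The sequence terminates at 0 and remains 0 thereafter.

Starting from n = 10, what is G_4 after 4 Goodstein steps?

30

G_0 = 10. HB_3(10) = 3^2 + 1. Bump = 17. G_1 = 16.
G_1 = 16. HB_4(16) = 4^2. Bump = 25. G_2 = 24.
G_2 = 24. HB_5(24) = 4·5 + 4. Bump = 28. G_3 = 27.
G_3 = 27. HB_6(27) = 4·6 + 3. Bump = 31. G_4 = 30.
G_4 = 30. HB_7(30) = 4·7 + 2. Bump = 34. G_5 = 33.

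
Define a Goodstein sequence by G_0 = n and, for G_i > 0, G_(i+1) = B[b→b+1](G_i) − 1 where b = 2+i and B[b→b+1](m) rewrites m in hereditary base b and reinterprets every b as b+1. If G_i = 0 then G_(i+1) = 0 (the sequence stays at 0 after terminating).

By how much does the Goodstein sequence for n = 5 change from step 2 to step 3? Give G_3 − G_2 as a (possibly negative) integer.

(0) 5|_2 = 2^2 + 1 ↦ 3^3 + 1|_3 = 28 ⇒ 27
(1) 27|_3 = 3^3 ↦ 4^4|_4 = 256 ⇒ 255
(2) 255|_4 = 3·4^3 + 3·4^2 + 3·4 + 3 ↦ 3·5^3 + 3·5^2 + 3·5 + 3|_5 = 468 ⇒ 467

212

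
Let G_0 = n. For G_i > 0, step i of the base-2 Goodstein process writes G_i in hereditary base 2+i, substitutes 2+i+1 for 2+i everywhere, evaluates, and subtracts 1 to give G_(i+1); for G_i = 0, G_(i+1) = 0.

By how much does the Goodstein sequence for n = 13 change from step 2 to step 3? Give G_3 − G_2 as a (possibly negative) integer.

[0] 13 ≡ 2^(2 + 1) + 2^2 + 1 (base 2). Lift 3: 109. −1: 108.
[1] 108 ≡ 3^(3 + 1) + 3^3 (base 3). Lift 4: 1280. −1: 1279.
[2] 1279 ≡ 4^(4 + 1) + 3·4^3 + 3·4^2 + 3·4 + 3 (base 4). Lift 5: 16093. −1: 16092.

14813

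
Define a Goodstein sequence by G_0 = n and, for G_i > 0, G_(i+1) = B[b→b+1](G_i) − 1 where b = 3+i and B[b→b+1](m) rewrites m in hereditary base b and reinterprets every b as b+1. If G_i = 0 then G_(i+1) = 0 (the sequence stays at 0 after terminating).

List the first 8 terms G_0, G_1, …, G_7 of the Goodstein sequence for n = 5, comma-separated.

G_0 = 5. HB_3(5) = 3 + 2. Bump = 6. G_1 = 5.
G_1 = 5. HB_4(5) = 4 + 1. Bump = 6. G_2 = 5.
G_2 = 5. HB_5(5) = 5. Bump = 6. G_3 = 5.
G_3 = 5. HB_6(5) = 5. Bump = 5. G_4 = 4.
G_4 = 4. HB_7(4) = 4. Bump = 4. G_5 = 3.
G_5 = 3. HB_8(3) = 3. Bump = 3. G_6 = 2.
G_6 = 2. HB_9(2) = 2. Bump = 2. G_7 = 1.

5, 5, 5, 5, 4, 3, 2, 1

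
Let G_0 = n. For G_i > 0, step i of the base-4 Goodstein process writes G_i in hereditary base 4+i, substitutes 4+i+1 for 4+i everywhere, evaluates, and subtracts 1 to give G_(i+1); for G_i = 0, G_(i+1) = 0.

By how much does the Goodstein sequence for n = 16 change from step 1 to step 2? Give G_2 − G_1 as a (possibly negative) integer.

3

(0) 16|_4 = 4^2 ↦ 5^2|_5 = 25 ⇒ 24
(1) 24|_5 = 4·5 + 4 ↦ 4·6 + 4|_6 = 28 ⇒ 27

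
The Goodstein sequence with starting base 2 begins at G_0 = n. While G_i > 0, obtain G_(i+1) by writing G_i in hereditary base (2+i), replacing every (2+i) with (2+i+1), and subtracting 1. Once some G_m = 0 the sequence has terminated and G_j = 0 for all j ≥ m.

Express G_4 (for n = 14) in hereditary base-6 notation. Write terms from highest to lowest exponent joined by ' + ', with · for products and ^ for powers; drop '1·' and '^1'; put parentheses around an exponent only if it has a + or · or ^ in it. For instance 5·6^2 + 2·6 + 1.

6^(6 + 1) + 5·6^5 + 5·6^4 + 5·6^3 + 5·6^2 + 5·6 + 5

[0] 14 ≡ 2^(2 + 1) + 2^2 + 2 (base 2). Lift 3: 111. −1: 110.
[1] 110 ≡ 3^(3 + 1) + 3^3 + 2 (base 3). Lift 4: 1282. −1: 1281.
[2] 1281 ≡ 4^(4 + 1) + 4^4 + 1 (base 4). Lift 5: 18751. −1: 18750.
[3] 18750 ≡ 5^(5 + 1) + 5^5 (base 5). Lift 6: 326592. −1: 326591.
[4] 326591 ≡ 6^(6 + 1) + 5·6^5 + 5·6^4 + 5·6^3 + 5·6^2 + 5·6 + 5 (base 6). Lift 7: 5862841. −1: 5862840.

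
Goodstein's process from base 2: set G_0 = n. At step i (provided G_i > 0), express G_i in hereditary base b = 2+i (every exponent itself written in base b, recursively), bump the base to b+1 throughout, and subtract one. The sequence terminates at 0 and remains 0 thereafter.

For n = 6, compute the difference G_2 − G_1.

228

[0] 6 ≡ 2^2 + 2 (base 2). Lift 3: 30. −1: 29.
[1] 29 ≡ 3^3 + 2 (base 3). Lift 4: 258. −1: 257.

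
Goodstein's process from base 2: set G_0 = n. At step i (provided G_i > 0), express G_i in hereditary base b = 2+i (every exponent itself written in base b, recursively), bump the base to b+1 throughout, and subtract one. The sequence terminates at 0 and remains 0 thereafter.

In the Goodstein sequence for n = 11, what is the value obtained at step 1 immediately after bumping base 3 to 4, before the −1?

1028

G_0=11  [base 2] 2^(2 + 1) + 2 + 1  →[2↦3]→  3^(3 + 1) + 3 + 1 = 85  −1 ⇒ G_1=84
G_1=84  [base 3] 3^(3 + 1) + 3  →[3↦4]→  4^(4 + 1) + 4 = 1028  −1 ⇒ G_2=1027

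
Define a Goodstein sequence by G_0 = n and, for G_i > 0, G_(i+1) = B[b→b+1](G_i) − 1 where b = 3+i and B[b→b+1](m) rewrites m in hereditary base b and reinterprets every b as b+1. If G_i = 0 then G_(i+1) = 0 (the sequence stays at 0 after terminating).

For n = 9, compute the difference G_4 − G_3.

2

step 0: 9 = 3^2; sub 4 for 3: 4^2; = 16; G_1 = 16−1 = 15
step 1: 15 = 3·4 + 3; sub 5 for 4: 3·5 + 3; = 18; G_2 = 18−1 = 17
step 2: 17 = 3·5 + 2; sub 6 for 5: 3·6 + 2; = 20; G_3 = 20−1 = 19
step 3: 19 = 3·6 + 1; sub 7 for 6: 3·7 + 1; = 22; G_4 = 22−1 = 21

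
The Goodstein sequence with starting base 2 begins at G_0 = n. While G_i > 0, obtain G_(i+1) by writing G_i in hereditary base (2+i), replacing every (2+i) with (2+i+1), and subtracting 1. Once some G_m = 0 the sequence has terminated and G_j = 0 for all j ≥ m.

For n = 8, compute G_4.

[0] 8 ≡ 2^(2 + 1) (base 2). Lift 3: 81. −1: 80.
[1] 80 ≡ 2·3^3 + 2·3^2 + 2·3 + 2 (base 3). Lift 4: 554. −1: 553.
[2] 553 ≡ 2·4^4 + 2·4^2 + 2·4 + 1 (base 4). Lift 5: 6311. −1: 6310.
[3] 6310 ≡ 2·5^5 + 2·5^2 + 2·5 (base 5). Lift 6: 93396. −1: 93395.
[4] 93395 ≡ 2·6^6 + 2·6^2 + 6 + 5 (base 6). Lift 7: 1647196. −1: 1647195.

93395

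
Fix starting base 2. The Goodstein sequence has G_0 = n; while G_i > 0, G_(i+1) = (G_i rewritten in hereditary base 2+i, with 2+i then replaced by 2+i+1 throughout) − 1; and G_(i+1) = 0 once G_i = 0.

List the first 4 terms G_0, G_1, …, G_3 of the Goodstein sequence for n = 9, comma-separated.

step 0: 9 = 2^(2 + 1) + 1; sub 3 for 2: 3^(3 + 1) + 1; = 82; G_1 = 82−1 = 81
step 1: 81 = 3^(3 + 1); sub 4 for 3: 4^(4 + 1); = 1024; G_2 = 1024−1 = 1023
step 2: 1023 = 3·4^4 + 3·4^3 + 3·4^2 + 3·4 + 3; sub 5 for 4: 3·5^5 + 3·5^3 + 3·5^2 + 3·5 + 3; = 9843; G_3 = 9843−1 = 9842

9, 81, 1023, 9842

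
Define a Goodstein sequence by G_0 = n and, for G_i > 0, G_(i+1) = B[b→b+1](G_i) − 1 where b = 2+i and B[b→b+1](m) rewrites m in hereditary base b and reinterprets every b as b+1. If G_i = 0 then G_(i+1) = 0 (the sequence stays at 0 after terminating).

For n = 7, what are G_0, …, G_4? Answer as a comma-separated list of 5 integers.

7 —HB2→ 2^2 + 2 + 1 —bump→ 3^3 + 3 + 1 = 31 —(−1)→ 30
30 —HB3→ 3^3 + 3 —bump→ 4^4 + 4 = 260 —(−1)→ 259
259 —HB4→ 4^4 + 3 —bump→ 5^5 + 3 = 3128 —(−1)→ 3127
3127 —HB5→ 5^5 + 2 —bump→ 6^6 + 2 = 46658 —(−1)→ 46657

7, 30, 259, 3127, 46657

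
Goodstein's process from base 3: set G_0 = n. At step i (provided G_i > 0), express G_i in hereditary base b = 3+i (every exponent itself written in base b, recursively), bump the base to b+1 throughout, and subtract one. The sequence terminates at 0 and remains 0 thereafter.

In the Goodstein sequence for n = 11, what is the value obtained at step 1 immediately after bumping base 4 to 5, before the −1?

26

G_0=11  [base 3] 3^2 + 2  →[3↦4]→  4^2 + 2 = 18  −1 ⇒ G_1=17
G_1=17  [base 4] 4^2 + 1  →[4↦5]→  5^2 + 1 = 26  −1 ⇒ G_2=25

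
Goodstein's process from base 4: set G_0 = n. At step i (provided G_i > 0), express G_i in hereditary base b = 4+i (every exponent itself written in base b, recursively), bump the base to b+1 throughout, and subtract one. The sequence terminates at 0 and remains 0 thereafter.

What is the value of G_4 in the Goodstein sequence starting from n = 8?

base 4: 8 = 2·4; at 5: 2·5 = 10; next = 9
base 5: 9 = 5 + 4; at 6: 6 + 4 = 10; next = 9
base 6: 9 = 6 + 3; at 7: 7 + 3 = 10; next = 9
base 7: 9 = 7 + 2; at 8: 8 + 2 = 10; next = 9
base 8: 9 = 8 + 1; at 9: 9 + 1 = 10; next = 9

9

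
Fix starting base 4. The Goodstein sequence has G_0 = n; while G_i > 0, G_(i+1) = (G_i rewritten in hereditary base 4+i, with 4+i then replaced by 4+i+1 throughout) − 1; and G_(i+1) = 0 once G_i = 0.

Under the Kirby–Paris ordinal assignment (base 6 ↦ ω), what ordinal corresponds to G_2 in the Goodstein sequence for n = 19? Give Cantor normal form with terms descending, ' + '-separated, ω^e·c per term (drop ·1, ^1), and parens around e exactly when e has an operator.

G_0=19  [base 4] 4^2 + 3  →[4↦5]→  5^2 + 3 = 28  −1 ⇒ G_1=27
G_1=27  [base 5] 5^2 + 2  →[5↦6]→  6^2 + 2 = 38  −1 ⇒ G_2=37
G_2=37  [base 6] 6^2 + 1  →[6↦7]→  7^2 + 1 = 50  −1 ⇒ G_3=49

ω^2 + 1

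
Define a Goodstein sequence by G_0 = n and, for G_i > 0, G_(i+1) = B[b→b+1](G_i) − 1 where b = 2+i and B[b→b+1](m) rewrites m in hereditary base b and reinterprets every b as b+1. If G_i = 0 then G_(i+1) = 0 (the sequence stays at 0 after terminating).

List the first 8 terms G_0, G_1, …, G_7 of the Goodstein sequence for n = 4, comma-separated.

[0] 4 ≡ 2^2 (base 2). Lift 3: 27. −1: 26.
[1] 26 ≡ 2·3^2 + 2·3 + 2 (base 3). Lift 4: 42. −1: 41.
[2] 41 ≡ 2·4^2 + 2·4 + 1 (base 4). Lift 5: 61. −1: 60.
[3] 60 ≡ 2·5^2 + 2·5 (base 5). Lift 6: 84. −1: 83.
[4] 83 ≡ 2·6^2 + 6 + 5 (base 6). Lift 7: 110. −1: 109.
[5] 109 ≡ 2·7^2 + 7 + 4 (base 7). Lift 8: 140. −1: 139.
[6] 139 ≡ 2·8^2 + 8 + 3 (base 8). Lift 9: 174. −1: 173.

4, 26, 41, 60, 83, 109, 139, 173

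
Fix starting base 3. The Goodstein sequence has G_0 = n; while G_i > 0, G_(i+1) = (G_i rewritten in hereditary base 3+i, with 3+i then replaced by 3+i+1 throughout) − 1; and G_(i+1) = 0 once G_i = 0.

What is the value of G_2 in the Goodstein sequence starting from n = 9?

17

G_0 = 9. HB_3(9) = 3^2. Bump = 16. G_1 = 15.
G_1 = 15. HB_4(15) = 3·4 + 3. Bump = 18. G_2 = 17.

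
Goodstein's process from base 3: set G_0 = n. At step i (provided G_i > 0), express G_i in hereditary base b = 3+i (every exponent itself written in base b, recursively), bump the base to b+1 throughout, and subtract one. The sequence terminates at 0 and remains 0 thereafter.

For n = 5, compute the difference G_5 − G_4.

[0] 5 ≡ 3 + 2 (base 3). Lift 4: 6. −1: 5.
[1] 5 ≡ 4 + 1 (base 4). Lift 5: 6. −1: 5.
[2] 5 ≡ 5 (base 5). Lift 6: 6. −1: 5.
[3] 5 ≡ 5 (base 6). Lift 7: 5. −1: 4.
[4] 4 ≡ 4 (base 7). Lift 8: 4. −1: 3.

-1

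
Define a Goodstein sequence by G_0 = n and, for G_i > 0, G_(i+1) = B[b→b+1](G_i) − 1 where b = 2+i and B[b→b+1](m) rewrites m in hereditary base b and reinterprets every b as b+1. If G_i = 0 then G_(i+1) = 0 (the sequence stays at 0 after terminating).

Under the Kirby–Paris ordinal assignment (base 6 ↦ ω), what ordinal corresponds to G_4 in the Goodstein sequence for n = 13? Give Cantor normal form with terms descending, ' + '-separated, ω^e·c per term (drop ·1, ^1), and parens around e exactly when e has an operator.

ω^(ω + 1) + ω^3·3 + ω^2·3 + ω·3 + 1

step 0: 13 = 2^(2 + 1) + 2^2 + 1; sub 3 for 2: 3^(3 + 1) + 3^3 + 1; = 109; G_1 = 109−1 = 108
step 1: 108 = 3^(3 + 1) + 3^3; sub 4 for 3: 4^(4 + 1) + 4^4; = 1280; G_2 = 1280−1 = 1279
step 2: 1279 = 4^(4 + 1) + 3·4^3 + 3·4^2 + 3·4 + 3; sub 5 for 4: 5^(5 + 1) + 3·5^3 + 3·5^2 + 3·5 + 3; = 16093; G_3 = 16093−1 = 16092
step 3: 16092 = 5^(5 + 1) + 3·5^3 + 3·5^2 + 3·5 + 2; sub 6 for 5: 6^(6 + 1) + 3·6^3 + 3·6^2 + 3·6 + 2; = 280712; G_4 = 280712−1 = 280711
step 4: 280711 = 6^(6 + 1) + 3·6^3 + 3·6^2 + 3·6 + 1; sub 7 for 6: 7^(7 + 1) + 3·7^3 + 3·7^2 + 3·7 + 1; = 5765999; G_5 = 5765999−1 = 5765998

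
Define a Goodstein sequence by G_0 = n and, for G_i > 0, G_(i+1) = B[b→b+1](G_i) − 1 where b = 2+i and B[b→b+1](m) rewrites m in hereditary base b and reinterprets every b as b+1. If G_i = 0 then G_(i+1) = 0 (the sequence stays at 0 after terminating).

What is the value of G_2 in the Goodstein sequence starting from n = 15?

1283

base 2: 15 = 2^(2 + 1) + 2^2 + 2 + 1; at 3: 3^(3 + 1) + 3^3 + 3 + 1 = 112; next = 111
base 3: 111 = 3^(3 + 1) + 3^3 + 3; at 4: 4^(4 + 1) + 4^4 + 4 = 1284; next = 1283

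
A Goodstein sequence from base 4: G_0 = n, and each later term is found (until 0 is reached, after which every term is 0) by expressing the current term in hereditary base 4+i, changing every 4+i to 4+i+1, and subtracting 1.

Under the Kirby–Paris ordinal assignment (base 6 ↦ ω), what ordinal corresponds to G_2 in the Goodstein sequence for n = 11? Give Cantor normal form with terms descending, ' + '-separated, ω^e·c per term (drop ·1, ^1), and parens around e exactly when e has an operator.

ω·2 + 1

[0] 11 ≡ 2·4 + 3 (base 4). Lift 5: 13. −1: 12.
[1] 12 ≡ 2·5 + 2 (base 5). Lift 6: 14. −1: 13.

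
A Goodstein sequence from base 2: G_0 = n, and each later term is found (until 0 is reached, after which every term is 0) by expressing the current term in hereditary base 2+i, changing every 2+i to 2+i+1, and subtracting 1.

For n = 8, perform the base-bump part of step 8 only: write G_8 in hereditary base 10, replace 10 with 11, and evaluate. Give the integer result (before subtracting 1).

570623341476

[0] 8 ≡ 2^(2 + 1) (base 2). Lift 3: 81. −1: 80.
[1] 80 ≡ 2·3^3 + 2·3^2 + 2·3 + 2 (base 3). Lift 4: 554. −1: 553.
[2] 553 ≡ 2·4^4 + 2·4^2 + 2·4 + 1 (base 4). Lift 5: 6311. −1: 6310.
[3] 6310 ≡ 2·5^5 + 2·5^2 + 2·5 (base 5). Lift 6: 93396. −1: 93395.
[4] 93395 ≡ 2·6^6 + 2·6^2 + 6 + 5 (base 6). Lift 7: 1647196. −1: 1647195.
[5] 1647195 ≡ 2·7^7 + 2·7^2 + 7 + 4 (base 7). Lift 8: 33554572. −1: 33554571.
[6] 33554571 ≡ 2·8^8 + 2·8^2 + 8 + 3 (base 8). Lift 9: 774841152. −1: 774841151.
[7] 774841151 ≡ 2·9^9 + 2·9^2 + 9 + 2 (base 9). Lift 10: 20000000212. −1: 20000000211.
[8] 20000000211 ≡ 2·10^10 + 2·10^2 + 10 + 1 (base 10). Lift 11: 570623341476. −1: 570623341475.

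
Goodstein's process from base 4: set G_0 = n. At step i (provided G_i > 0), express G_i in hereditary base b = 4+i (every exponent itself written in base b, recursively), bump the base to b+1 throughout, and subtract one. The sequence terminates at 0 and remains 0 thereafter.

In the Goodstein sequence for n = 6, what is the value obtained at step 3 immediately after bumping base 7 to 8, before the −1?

6

G_0 = 6. HB_4(6) = 4 + 2. Bump = 7. G_1 = 6.
G_1 = 6. HB_5(6) = 5 + 1. Bump = 7. G_2 = 6.
G_2 = 6. HB_6(6) = 6. Bump = 7. G_3 = 6.
G_3 = 6. HB_7(6) = 6. Bump = 6. G_4 = 5.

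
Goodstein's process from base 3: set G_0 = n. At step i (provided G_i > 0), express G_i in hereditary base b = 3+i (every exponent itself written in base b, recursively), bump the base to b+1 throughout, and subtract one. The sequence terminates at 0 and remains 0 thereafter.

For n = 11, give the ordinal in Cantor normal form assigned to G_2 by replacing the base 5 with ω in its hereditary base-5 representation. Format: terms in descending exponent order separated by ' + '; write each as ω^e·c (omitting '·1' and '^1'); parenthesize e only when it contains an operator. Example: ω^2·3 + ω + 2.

i=0: 11 = 3^2 + 2 (b=3); 3→4: 4^2 + 2 = 18; 18−1 = 17
i=1: 17 = 4^2 + 1 (b=4); 4→5: 5^2 + 1 = 26; 26−1 = 25
i=2: 25 = 5^2 (b=5); 5→6: 6^2 = 36; 36−1 = 35

ω^2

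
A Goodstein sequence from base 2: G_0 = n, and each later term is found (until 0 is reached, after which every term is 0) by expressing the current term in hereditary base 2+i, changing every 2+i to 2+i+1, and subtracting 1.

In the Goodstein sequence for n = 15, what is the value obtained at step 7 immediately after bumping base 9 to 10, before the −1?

100077777776

G_0=15  [base 2] 2^(2 + 1) + 2^2 + 2 + 1  →[2↦3]→  3^(3 + 1) + 3^3 + 3 + 1 = 112  −1 ⇒ G_1=111
G_1=111  [base 3] 3^(3 + 1) + 3^3 + 3  →[3↦4]→  4^(4 + 1) + 4^4 + 4 = 1284  −1 ⇒ G_2=1283
G_2=1283  [base 4] 4^(4 + 1) + 4^4 + 3  →[4↦5]→  5^(5 + 1) + 5^5 + 3 = 18753  −1 ⇒ G_3=18752
G_3=18752  [base 5] 5^(5 + 1) + 5^5 + 2  →[5↦6]→  6^(6 + 1) + 6^6 + 2 = 326594  −1 ⇒ G_4=326593
G_4=326593  [base 6] 6^(6 + 1) + 6^6 + 1  →[6↦7]→  7^(7 + 1) + 7^7 + 1 = 6588345  −1 ⇒ G_5=6588344
G_5=6588344  [base 7] 7^(7 + 1) + 7^7  →[7↦8]→  8^(8 + 1) + 8^8 = 150994944  −1 ⇒ G_6=150994943
G_6=150994943  [base 8] 8^(8 + 1) + 7·8^7 + 7·8^6 + 7·8^5 + 7·8^4 + 7·8^3 + 7·8^2 + 7·8 + 7  →[8↦9]→  9^(9 + 1) + 7·9^7 + 7·9^6 + 7·9^5 + 7·9^4 + 7·9^3 + 7·9^2 + 7·9 + 7 = 3524450281  −1 ⇒ G_7=3524450280
G_7=3524450280  [base 9] 9^(9 + 1) + 7·9^7 + 7·9^6 + 7·9^5 + 7·9^4 + 7·9^3 + 7·9^2 + 7·9 + 6  →[9↦10]→  10^(10 + 1) + 7·10^7 + 7·10^6 + 7·10^5 + 7·10^4 + 7·10^3 + 7·10^2 + 7·10 + 6 = 100077777776  −1 ⇒ G_8=100077777775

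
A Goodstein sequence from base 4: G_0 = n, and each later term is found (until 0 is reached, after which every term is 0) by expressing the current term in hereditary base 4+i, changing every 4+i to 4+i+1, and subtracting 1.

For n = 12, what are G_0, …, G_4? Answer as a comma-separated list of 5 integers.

12, 14, 15, 16, 17

G_0 = 12. HB_4(12) = 3·4. Bump = 15. G_1 = 14.
G_1 = 14. HB_5(14) = 2·5 + 4. Bump = 16. G_2 = 15.
G_2 = 15. HB_6(15) = 2·6 + 3. Bump = 17. G_3 = 16.
G_3 = 16. HB_7(16) = 2·7 + 2. Bump = 18. G_4 = 17.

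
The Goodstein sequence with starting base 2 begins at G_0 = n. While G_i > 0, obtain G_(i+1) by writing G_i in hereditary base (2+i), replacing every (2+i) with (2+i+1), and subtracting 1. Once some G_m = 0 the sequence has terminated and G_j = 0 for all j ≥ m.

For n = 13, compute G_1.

108

G_0=13  [base 2] 2^(2 + 1) + 2^2 + 1  →[2↦3]→  3^(3 + 1) + 3^3 + 1 = 109  −1 ⇒ G_1=108
G_1=108  [base 3] 3^(3 + 1) + 3^3  →[3↦4]→  4^(4 + 1) + 4^4 = 1280  −1 ⇒ G_2=1279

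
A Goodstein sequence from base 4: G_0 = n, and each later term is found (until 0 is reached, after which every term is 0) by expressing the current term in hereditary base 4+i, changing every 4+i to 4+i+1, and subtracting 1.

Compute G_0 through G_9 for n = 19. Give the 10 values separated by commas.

G_0 = 19. HB_4(19) = 4^2 + 3. Bump = 28. G_1 = 27.
G_1 = 27. HB_5(27) = 5^2 + 2. Bump = 38. G_2 = 37.
G_2 = 37. HB_6(37) = 6^2 + 1. Bump = 50. G_3 = 49.
G_3 = 49. HB_7(49) = 7^2. Bump = 64. G_4 = 63.
G_4 = 63. HB_8(63) = 7·8 + 7. Bump = 70. G_5 = 69.
G_5 = 69. HB_9(69) = 7·9 + 6. Bump = 76. G_6 = 75.
G_6 = 75. HB_10(75) = 7·10 + 5. Bump = 82. G_7 = 81.
G_7 = 81. HB_11(81) = 7·11 + 4. Bump = 88. G_8 = 87.
G_8 = 87. HB_12(87) = 7·12 + 3. Bump = 94. G_9 = 93.

19, 27, 37, 49, 63, 69, 75, 81, 87, 93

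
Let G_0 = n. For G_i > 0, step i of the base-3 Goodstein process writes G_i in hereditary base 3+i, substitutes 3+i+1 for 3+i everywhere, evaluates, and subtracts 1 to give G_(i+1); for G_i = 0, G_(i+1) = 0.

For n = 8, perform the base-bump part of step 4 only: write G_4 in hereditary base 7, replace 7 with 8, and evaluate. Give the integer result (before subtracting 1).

(0) 8|_3 = 2·3 + 2 ↦ 2·4 + 2|_4 = 10 ⇒ 9
(1) 9|_4 = 2·4 + 1 ↦ 2·5 + 1|_5 = 11 ⇒ 10
(2) 10|_5 = 2·5 ↦ 2·6|_6 = 12 ⇒ 11
(3) 11|_6 = 6 + 5 ↦ 7 + 5|_7 = 12 ⇒ 11

12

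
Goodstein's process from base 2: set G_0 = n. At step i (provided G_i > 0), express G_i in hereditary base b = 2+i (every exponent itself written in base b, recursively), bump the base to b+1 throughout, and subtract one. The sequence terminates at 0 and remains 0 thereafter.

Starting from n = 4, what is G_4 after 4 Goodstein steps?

base 2: 4 = 2^2; at 3: 3^3 = 27; next = 26
base 3: 26 = 2·3^2 + 2·3 + 2; at 4: 2·4^2 + 2·4 + 2 = 42; next = 41
base 4: 41 = 2·4^2 + 2·4 + 1; at 5: 2·5^2 + 2·5 + 1 = 61; next = 60
base 5: 60 = 2·5^2 + 2·5; at 6: 2·6^2 + 2·6 = 84; next = 83
base 6: 83 = 2·6^2 + 6 + 5; at 7: 2·7^2 + 7 + 5 = 110; next = 109

83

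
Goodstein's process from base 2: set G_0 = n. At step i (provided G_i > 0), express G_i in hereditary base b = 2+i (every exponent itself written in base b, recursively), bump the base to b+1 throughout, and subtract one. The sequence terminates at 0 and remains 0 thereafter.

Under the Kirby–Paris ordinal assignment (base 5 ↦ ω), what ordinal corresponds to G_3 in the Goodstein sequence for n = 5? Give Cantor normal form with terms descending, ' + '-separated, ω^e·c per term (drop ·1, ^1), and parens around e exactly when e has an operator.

ω^3·3 + ω^2·3 + ω·3 + 2

base 2: 5 = 2^2 + 1; at 3: 3^3 + 1 = 28; next = 27
base 3: 27 = 3^3; at 4: 4^4 = 256; next = 255
base 4: 255 = 3·4^3 + 3·4^2 + 3·4 + 3; at 5: 3·5^3 + 3·5^2 + 3·5 + 3 = 468; next = 467
base 5: 467 = 3·5^3 + 3·5^2 + 3·5 + 2; at 6: 3·6^3 + 3·6^2 + 3·6 + 2 = 776; next = 775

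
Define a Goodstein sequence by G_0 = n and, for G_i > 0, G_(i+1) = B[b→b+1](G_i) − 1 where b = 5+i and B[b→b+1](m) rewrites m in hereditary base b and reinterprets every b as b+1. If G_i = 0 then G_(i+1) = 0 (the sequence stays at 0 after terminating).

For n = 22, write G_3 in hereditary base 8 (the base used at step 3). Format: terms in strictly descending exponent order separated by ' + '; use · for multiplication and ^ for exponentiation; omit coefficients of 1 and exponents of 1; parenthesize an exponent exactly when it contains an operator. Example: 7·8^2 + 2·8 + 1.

G_0=22  [base 5] 4·5 + 2  →[5↦6]→  4·6 + 2 = 26  −1 ⇒ G_1=25
G_1=25  [base 6] 4·6 + 1  →[6↦7]→  4·7 + 1 = 29  −1 ⇒ G_2=28
G_2=28  [base 7] 4·7  →[7↦8]→  4·8 = 32  −1 ⇒ G_3=31
G_3=31  [base 8] 3·8 + 7  →[8↦9]→  3·9 + 7 = 34  −1 ⇒ G_4=33

3·8 + 7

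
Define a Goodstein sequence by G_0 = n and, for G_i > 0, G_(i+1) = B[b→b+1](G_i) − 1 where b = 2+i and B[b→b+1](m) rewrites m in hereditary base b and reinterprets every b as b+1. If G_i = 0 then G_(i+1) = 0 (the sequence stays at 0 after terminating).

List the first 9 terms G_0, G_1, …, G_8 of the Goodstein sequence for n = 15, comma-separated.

(0) 15|_2 = 2^(2 + 1) + 2^2 + 2 + 1 ↦ 3^(3 + 1) + 3^3 + 3 + 1|_3 = 112 ⇒ 111
(1) 111|_3 = 3^(3 + 1) + 3^3 + 3 ↦ 4^(4 + 1) + 4^4 + 4|_4 = 1284 ⇒ 1283
(2) 1283|_4 = 4^(4 + 1) + 4^4 + 3 ↦ 5^(5 + 1) + 5^5 + 3|_5 = 18753 ⇒ 18752
(3) 18752|_5 = 5^(5 + 1) + 5^5 + 2 ↦ 6^(6 + 1) + 6^6 + 2|_6 = 326594 ⇒ 326593
(4) 326593|_6 = 6^(6 + 1) + 6^6 + 1 ↦ 7^(7 + 1) + 7^7 + 1|_7 = 6588345 ⇒ 6588344
(5) 6588344|_7 = 7^(7 + 1) + 7^7 ↦ 8^(8 + 1) + 8^8|_8 = 150994944 ⇒ 150994943
(6) 150994943|_8 = 8^(8 + 1) + 7·8^7 + 7·8^6 + 7·8^5 + 7·8^4 + 7·8^3 + 7·8^2 + 7·8 + 7 ↦ 9^(9 + 1) + 7·9^7 + 7·9^6 + 7·9^5 + 7·9^4 + 7·9^3 + 7·9^2 + 7·9 + 7|_9 = 3524450281 ⇒ 3524450280
(7) 3524450280|_9 = 9^(9 + 1) + 7·9^7 + 7·9^6 + 7·9^5 + 7·9^4 + 7·9^3 + 7·9^2 + 7·9 + 6 ↦ 10^(10 + 1) + 7·10^7 + 7·10^6 + 7·10^5 + 7·10^4 + 7·10^3 + 7·10^2 + 7·10 + 6|_10 = 100077777776 ⇒ 100077777775

15, 111, 1283, 18752, 326593, 6588344, 150994943, 3524450280, 100077777775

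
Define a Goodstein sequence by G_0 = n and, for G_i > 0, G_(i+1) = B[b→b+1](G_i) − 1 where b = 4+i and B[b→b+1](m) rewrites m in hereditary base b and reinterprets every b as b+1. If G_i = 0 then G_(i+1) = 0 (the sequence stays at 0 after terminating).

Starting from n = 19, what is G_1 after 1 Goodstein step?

G_0=19  [base 4] 4^2 + 3  →[4↦5]→  5^2 + 3 = 28  −1 ⇒ G_1=27
G_1=27  [base 5] 5^2 + 2  →[5↦6]→  6^2 + 2 = 38  −1 ⇒ G_2=37

27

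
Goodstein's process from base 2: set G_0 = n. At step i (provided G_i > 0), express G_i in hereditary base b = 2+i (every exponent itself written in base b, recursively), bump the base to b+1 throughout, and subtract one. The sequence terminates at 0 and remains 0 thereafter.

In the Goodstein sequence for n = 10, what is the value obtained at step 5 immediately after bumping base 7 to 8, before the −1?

84073324

[0] 10 ≡ 2^(2 + 1) + 2 (base 2). Lift 3: 84. −1: 83.
[1] 83 ≡ 3^(3 + 1) + 2 (base 3). Lift 4: 1026. −1: 1025.
[2] 1025 ≡ 4^(4 + 1) + 1 (base 4). Lift 5: 15626. −1: 15625.
[3] 15625 ≡ 5^(5 + 1) (base 5). Lift 6: 279936. −1: 279935.
[4] 279935 ≡ 5·6^6 + 5·6^5 + 5·6^4 + 5·6^3 + 5·6^2 + 5·6 + 5 (base 6). Lift 7: 4215755. −1: 4215754.
[5] 4215754 ≡ 5·7^7 + 5·7^5 + 5·7^4 + 5·7^3 + 5·7^2 + 5·7 + 4 (base 7). Lift 8: 84073324. −1: 84073323.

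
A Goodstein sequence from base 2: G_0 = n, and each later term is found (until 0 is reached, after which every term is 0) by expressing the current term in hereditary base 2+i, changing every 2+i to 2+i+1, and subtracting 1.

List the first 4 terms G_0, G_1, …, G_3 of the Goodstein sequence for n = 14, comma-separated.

14, 110, 1281, 18750

i=0: 14 = 2^(2 + 1) + 2^2 + 2 (b=2); 2→3: 3^(3 + 1) + 3^3 + 3 = 111; 111−1 = 110
i=1: 110 = 3^(3 + 1) + 3^3 + 2 (b=3); 3→4: 4^(4 + 1) + 4^4 + 2 = 1282; 1282−1 = 1281
i=2: 1281 = 4^(4 + 1) + 4^4 + 1 (b=4); 4→5: 5^(5 + 1) + 5^5 + 1 = 18751; 18751−1 = 18750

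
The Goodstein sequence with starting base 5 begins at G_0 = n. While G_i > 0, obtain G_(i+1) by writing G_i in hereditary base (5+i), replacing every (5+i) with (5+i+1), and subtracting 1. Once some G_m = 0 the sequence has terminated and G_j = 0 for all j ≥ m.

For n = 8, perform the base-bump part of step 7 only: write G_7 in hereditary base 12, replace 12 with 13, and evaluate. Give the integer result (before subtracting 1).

5

8 —HB5→ 5 + 3 —bump→ 6 + 3 = 9 —(−1)→ 8
8 —HB6→ 6 + 2 —bump→ 7 + 2 = 9 —(−1)→ 8
8 —HB7→ 7 + 1 —bump→ 8 + 1 = 9 —(−1)→ 8
8 —HB8→ 8 —bump→ 9 = 9 —(−1)→ 8
8 —HB9→ 8 —bump→ 8 = 8 —(−1)→ 7
7 —HB10→ 7 —bump→ 7 = 7 —(−1)→ 6
6 —HB11→ 6 —bump→ 6 = 6 —(−1)→ 5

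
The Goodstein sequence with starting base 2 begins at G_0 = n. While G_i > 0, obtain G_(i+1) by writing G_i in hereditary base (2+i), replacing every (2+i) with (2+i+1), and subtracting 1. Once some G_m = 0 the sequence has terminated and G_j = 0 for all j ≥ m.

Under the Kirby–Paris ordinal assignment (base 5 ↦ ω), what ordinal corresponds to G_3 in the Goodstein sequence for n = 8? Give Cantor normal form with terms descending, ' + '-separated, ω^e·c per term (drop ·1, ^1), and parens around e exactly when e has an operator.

ω^ω·2 + ω^2·2 + ω·2

step 0: 8 = 2^(2 + 1); sub 3 for 2: 3^(3 + 1); = 81; G_1 = 81−1 = 80
step 1: 80 = 2·3^3 + 2·3^2 + 2·3 + 2; sub 4 for 3: 2·4^4 + 2·4^2 + 2·4 + 2; = 554; G_2 = 554−1 = 553
step 2: 553 = 2·4^4 + 2·4^2 + 2·4 + 1; sub 5 for 4: 2·5^5 + 2·5^2 + 2·5 + 1; = 6311; G_3 = 6311−1 = 6310
step 3: 6310 = 2·5^5 + 2·5^2 + 2·5; sub 6 for 5: 2·6^6 + 2·6^2 + 2·6; = 93396; G_4 = 93396−1 = 93395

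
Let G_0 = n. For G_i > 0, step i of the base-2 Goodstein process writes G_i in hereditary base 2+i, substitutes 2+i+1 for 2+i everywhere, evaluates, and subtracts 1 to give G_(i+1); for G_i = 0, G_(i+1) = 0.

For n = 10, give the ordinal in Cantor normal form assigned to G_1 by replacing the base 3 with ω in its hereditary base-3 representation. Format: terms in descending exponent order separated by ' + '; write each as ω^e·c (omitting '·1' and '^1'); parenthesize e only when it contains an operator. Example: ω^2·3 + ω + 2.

G_0 = 10. HB_2(10) = 2^(2 + 1) + 2. Bump = 84. G_1 = 83.
G_1 = 83. HB_3(83) = 3^(3 + 1) + 2. Bump = 1026. G_2 = 1025.

ω^(ω + 1) + 2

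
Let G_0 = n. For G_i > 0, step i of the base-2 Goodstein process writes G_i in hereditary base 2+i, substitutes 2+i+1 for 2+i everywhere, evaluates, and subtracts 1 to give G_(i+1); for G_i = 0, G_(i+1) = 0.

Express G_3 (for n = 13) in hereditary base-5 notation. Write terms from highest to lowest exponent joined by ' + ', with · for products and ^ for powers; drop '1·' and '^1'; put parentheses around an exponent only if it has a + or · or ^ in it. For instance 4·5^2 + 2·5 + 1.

(0) 13|_2 = 2^(2 + 1) + 2^2 + 1 ↦ 3^(3 + 1) + 3^3 + 1|_3 = 109 ⇒ 108
(1) 108|_3 = 3^(3 + 1) + 3^3 ↦ 4^(4 + 1) + 4^4|_4 = 1280 ⇒ 1279
(2) 1279|_4 = 4^(4 + 1) + 3·4^3 + 3·4^2 + 3·4 + 3 ↦ 5^(5 + 1) + 3·5^3 + 3·5^2 + 3·5 + 3|_5 = 16093 ⇒ 16092
(3) 16092|_5 = 5^(5 + 1) + 3·5^3 + 3·5^2 + 3·5 + 2 ↦ 6^(6 + 1) + 3·6^3 + 3·6^2 + 3·6 + 2|_6 = 280712 ⇒ 280711

5^(5 + 1) + 3·5^3 + 3·5^2 + 3·5 + 2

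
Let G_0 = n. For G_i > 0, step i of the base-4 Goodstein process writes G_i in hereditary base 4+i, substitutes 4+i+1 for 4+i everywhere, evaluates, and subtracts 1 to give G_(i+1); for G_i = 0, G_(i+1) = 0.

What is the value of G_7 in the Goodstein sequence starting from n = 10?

base 4: 10 = 2·4 + 2; at 5: 2·5 + 2 = 12; next = 11
base 5: 11 = 2·5 + 1; at 6: 2·6 + 1 = 13; next = 12
base 6: 12 = 2·6; at 7: 2·7 = 14; next = 13
base 7: 13 = 7 + 6; at 8: 8 + 6 = 14; next = 13
base 8: 13 = 8 + 5; at 9: 9 + 5 = 14; next = 13
base 9: 13 = 9 + 4; at 10: 10 + 4 = 14; next = 13
base 10: 13 = 10 + 3; at 11: 11 + 3 = 14; next = 13
base 11: 13 = 11 + 2; at 12: 12 + 2 = 14; next = 13

13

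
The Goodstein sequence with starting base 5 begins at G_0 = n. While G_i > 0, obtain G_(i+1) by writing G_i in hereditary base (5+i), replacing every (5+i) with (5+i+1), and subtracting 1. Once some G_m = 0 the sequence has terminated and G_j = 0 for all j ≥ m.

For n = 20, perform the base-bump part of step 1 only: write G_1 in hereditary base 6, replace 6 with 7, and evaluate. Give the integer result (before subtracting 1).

26

(0) 20|_5 = 4·5 ↦ 4·6|_6 = 24 ⇒ 23
(1) 23|_6 = 3·6 + 5 ↦ 3·7 + 5|_7 = 26 ⇒ 25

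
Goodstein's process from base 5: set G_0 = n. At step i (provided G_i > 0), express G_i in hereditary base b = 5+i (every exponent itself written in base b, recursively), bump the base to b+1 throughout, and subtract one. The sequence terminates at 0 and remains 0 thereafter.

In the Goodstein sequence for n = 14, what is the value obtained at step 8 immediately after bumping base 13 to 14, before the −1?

20

i=0: 14 = 2·5 + 4 (b=5); 5→6: 2·6 + 4 = 16; 16−1 = 15
i=1: 15 = 2·6 + 3 (b=6); 6→7: 2·7 + 3 = 17; 17−1 = 16
i=2: 16 = 2·7 + 2 (b=7); 7→8: 2·8 + 2 = 18; 18−1 = 17
i=3: 17 = 2·8 + 1 (b=8); 8→9: 2·9 + 1 = 19; 19−1 = 18
i=4: 18 = 2·9 (b=9); 9→10: 2·10 = 20; 20−1 = 19
i=5: 19 = 10 + 9 (b=10); 10→11: 11 + 9 = 20; 20−1 = 19
i=6: 19 = 11 + 8 (b=11); 11→12: 12 + 8 = 20; 20−1 = 19
i=7: 19 = 12 + 7 (b=12); 12→13: 13 + 7 = 20; 20−1 = 19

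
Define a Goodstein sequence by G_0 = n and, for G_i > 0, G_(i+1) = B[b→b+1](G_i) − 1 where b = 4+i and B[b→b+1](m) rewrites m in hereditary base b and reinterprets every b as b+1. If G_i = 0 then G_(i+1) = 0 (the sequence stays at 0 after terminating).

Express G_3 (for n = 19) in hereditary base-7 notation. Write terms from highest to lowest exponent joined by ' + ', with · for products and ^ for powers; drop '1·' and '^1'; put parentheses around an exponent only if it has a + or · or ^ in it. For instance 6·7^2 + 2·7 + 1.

7^2

G_0 = 19. HB_4(19) = 4^2 + 3. Bump = 28. G_1 = 27.
G_1 = 27. HB_5(27) = 5^2 + 2. Bump = 38. G_2 = 37.
G_2 = 37. HB_6(37) = 6^2 + 1. Bump = 50. G_3 = 49.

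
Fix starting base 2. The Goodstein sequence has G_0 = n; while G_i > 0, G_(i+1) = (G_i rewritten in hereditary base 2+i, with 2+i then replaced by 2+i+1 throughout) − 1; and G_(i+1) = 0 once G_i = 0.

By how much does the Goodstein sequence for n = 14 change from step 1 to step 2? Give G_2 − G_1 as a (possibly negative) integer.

1171

i=0: 14 = 2^(2 + 1) + 2^2 + 2 (b=2); 2→3: 3^(3 + 1) + 3^3 + 3 = 111; 111−1 = 110
i=1: 110 = 3^(3 + 1) + 3^3 + 2 (b=3); 3→4: 4^(4 + 1) + 4^4 + 2 = 1282; 1282−1 = 1281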